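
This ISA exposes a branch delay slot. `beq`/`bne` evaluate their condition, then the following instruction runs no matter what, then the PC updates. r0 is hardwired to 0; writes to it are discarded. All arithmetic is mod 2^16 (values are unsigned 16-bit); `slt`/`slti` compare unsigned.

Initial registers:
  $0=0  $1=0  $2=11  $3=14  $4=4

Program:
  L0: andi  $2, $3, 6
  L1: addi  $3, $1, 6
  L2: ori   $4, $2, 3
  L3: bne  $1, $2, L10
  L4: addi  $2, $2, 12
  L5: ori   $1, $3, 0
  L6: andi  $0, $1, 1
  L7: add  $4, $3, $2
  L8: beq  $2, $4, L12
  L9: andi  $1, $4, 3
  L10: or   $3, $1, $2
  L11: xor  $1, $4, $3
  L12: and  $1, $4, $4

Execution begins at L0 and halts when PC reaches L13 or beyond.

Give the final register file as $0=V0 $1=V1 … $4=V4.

$0=0 $1=7 $2=18 $3=18 $4=7

[0] andi  $2, $3, 6  →  {$0:0, $1:0, $2:6, $3:14, $4:4}
[1] addi  $3, $1, 6  →  {$0:0, $1:0, $2:6, $3:6, $4:4}
[2] ori   $4, $2, 3  →  {$0:0, $1:0, $2:6, $3:6, $4:7}
[3] bne  $1, $2, L10  →  {$0:0, $1:0, $2:6, $3:6, $4:7}  ⟨branch taken⟩
[4] addi  $2, $2, 12  →  {$0:0, $1:0, $2:18, $3:6, $4:7}
[10] or   $3, $1, $2  →  {$0:0, $1:0, $2:18, $3:18, $4:7}
[11] xor  $1, $4, $3  →  {$0:0, $1:21, $2:18, $3:18, $4:7}
[12] and  $1, $4, $4  →  {$0:0, $1:7, $2:18, $3:18, $4:7}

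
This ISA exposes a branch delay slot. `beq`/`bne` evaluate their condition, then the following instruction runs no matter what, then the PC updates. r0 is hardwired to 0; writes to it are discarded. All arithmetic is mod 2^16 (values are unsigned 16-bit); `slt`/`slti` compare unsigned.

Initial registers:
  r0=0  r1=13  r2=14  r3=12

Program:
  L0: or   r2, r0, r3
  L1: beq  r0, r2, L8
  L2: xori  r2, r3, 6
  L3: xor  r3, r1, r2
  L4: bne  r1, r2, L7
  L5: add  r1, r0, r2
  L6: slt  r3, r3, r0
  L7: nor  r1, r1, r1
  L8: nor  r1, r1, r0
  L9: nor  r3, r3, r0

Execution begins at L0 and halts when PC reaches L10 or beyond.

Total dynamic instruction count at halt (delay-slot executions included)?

9

[0] or   r2, r0, r3  →  {r0:0, r1:13, r2:12, r3:12}
[1] beq  r0, r2, L8  →  {r0:0, r1:13, r2:12, r3:12}  ⟨branch fallthrough⟩
[2] xori  r2, r3, 6  →  {r0:0, r1:13, r2:10, r3:12}
[3] xor  r3, r1, r2  →  {r0:0, r1:13, r2:10, r3:7}
[4] bne  r1, r2, L7  →  {r0:0, r1:13, r2:10, r3:7}  ⟨branch taken⟩
[5] add  r1, r0, r2  →  {r0:0, r1:10, r2:10, r3:7}
[7] nor  r1, r1, r1  →  {r0:0, r1:65525, r2:10, r3:7}
[8] nor  r1, r1, r0  →  {r0:0, r1:10, r2:10, r3:7}
[9] nor  r3, r3, r0  →  {r0:0, r1:10, r2:10, r3:65528}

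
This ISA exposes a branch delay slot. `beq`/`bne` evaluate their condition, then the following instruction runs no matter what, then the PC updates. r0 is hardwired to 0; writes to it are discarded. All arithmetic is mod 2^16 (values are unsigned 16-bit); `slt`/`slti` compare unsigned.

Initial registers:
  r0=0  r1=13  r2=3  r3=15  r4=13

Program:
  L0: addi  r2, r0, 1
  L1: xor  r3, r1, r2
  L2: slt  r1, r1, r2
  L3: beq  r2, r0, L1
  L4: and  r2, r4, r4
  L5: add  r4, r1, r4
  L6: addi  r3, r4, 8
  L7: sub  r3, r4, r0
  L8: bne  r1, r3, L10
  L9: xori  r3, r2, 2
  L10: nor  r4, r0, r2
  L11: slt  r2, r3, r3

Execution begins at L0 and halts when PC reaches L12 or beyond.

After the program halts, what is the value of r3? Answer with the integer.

PC=0  addi  r2, r0, 1        | r0=0 r1=13 r2=1 r3=15 r4=13
PC=1  xor  r3, r1, r2        | r0=0 r1=13 r2=1 r3=12 r4=13
PC=2  slt  r1, r1, r2        | r0=0 r1=0 r2=1 r3=12 r4=13
PC=3  beq  r2, r0, L1        | r0=0 r1=0 r2=1 r3=12 r4=13  [not taken]
PC=4  and  r2, r4, r4        | r0=0 r1=0 r2=13 r3=12 r4=13
PC=5  add  r4, r1, r4        | r0=0 r1=0 r2=13 r3=12 r4=13
PC=6  addi  r3, r4, 8        | r0=0 r1=0 r2=13 r3=21 r4=13
PC=7  sub  r3, r4, r0        | r0=0 r1=0 r2=13 r3=13 r4=13
PC=8  bne  r1, r3, L10       | r0=0 r1=0 r2=13 r3=13 r4=13  [TAKEN]
PC=9  xori  r3, r2, 2        | r0=0 r1=0 r2=13 r3=15 r4=13
PC=10 nor  r4, r0, r2        | r0=0 r1=0 r2=13 r3=15 r4=65522
PC=11 slt  r2, r3, r3        | r0=0 r1=0 r2=0 r3=15 r4=65522

15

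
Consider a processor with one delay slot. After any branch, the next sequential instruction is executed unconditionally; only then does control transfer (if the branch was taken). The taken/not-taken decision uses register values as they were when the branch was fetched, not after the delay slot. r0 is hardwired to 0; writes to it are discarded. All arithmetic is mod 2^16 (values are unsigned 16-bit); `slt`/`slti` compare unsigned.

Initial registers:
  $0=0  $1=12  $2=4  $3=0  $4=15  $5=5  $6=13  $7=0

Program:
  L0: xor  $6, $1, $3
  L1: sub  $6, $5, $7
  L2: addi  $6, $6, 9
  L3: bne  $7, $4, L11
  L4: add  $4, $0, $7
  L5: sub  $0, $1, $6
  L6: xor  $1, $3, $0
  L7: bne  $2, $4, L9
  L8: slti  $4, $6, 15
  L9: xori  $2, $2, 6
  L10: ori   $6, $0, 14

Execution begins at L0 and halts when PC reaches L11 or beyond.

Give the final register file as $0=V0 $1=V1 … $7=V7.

$0=0 $1=12 $2=4 $3=0 $4=0 $5=5 $6=14 $7=0

  step pc=0: xor  $6, $1, $3  regs=(0,12,4,0,15,5,12,0)
  step pc=1: sub  $6, $5, $7  regs=(0,12,4,0,15,5,5,0)
  step pc=2: addi  $6, $6, 9  regs=(0,12,4,0,15,5,14,0)
  step pc=3: bne  $7, $4, L11  cond=T  regs=(0,12,4,0,15,5,14,0)
  step pc=4: add  $4, $0, $7  regs=(0,12,4,0,0,5,14,0)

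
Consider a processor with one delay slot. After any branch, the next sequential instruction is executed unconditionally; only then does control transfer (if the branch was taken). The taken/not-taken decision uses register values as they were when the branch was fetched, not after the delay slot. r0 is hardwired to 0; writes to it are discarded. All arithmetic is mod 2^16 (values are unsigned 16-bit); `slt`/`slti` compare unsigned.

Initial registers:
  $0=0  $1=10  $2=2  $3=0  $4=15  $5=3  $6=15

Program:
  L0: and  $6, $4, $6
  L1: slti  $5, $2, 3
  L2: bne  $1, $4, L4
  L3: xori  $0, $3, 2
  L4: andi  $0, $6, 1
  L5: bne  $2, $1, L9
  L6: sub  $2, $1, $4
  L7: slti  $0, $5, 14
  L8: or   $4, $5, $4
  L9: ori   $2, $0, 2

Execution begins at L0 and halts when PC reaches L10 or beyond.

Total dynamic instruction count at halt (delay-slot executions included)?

[0] and  $6, $4, $6  →  {$0:0, $1:10, $2:2, $3:0, $4:15, $5:3, $6:15}
[1] slti  $5, $2, 3  →  {$0:0, $1:10, $2:2, $3:0, $4:15, $5:1, $6:15}
[2] bne  $1, $4, L4  →  {$0:0, $1:10, $2:2, $3:0, $4:15, $5:1, $6:15}  ⟨branch taken⟩
[3] xori  $0, $3, 2  →  {$0:0, $1:10, $2:2, $3:0, $4:15, $5:1, $6:15}
[4] andi  $0, $6, 1  →  {$0:0, $1:10, $2:2, $3:0, $4:15, $5:1, $6:15}
[5] bne  $2, $1, L9  →  {$0:0, $1:10, $2:2, $3:0, $4:15, $5:1, $6:15}  ⟨branch taken⟩
[6] sub  $2, $1, $4  →  {$0:0, $1:10, $2:65531, $3:0, $4:15, $5:1, $6:15}
[9] ori   $2, $0, 2  →  {$0:0, $1:10, $2:2, $3:0, $4:15, $5:1, $6:15}

8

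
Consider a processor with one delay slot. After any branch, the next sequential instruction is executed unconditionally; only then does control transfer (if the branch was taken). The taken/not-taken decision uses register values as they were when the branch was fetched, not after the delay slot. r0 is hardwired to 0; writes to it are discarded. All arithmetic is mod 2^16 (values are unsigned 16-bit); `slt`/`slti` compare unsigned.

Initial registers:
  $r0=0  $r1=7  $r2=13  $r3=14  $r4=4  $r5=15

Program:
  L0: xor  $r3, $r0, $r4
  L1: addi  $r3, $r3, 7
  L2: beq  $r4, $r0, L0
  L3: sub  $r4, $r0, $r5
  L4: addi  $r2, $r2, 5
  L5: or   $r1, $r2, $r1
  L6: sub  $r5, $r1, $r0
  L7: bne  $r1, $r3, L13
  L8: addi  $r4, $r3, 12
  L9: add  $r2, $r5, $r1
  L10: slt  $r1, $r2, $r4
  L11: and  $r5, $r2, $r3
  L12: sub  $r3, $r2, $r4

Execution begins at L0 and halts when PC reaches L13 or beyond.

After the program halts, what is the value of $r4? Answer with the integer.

23

[0] xor  $r3, $r0, $r4  →  {$r0:0, $r1:7, $r2:13, $r3:4, $r4:4, $r5:15}
[1] addi  $r3, $r3, 7  →  {$r0:0, $r1:7, $r2:13, $r3:11, $r4:4, $r5:15}
[2] beq  $r4, $r0, L0  →  {$r0:0, $r1:7, $r2:13, $r3:11, $r4:4, $r5:15}  ⟨branch fallthrough⟩
[3] sub  $r4, $r0, $r5  →  {$r0:0, $r1:7, $r2:13, $r3:11, $r4:65521, $r5:15}
[4] addi  $r2, $r2, 5  →  {$r0:0, $r1:7, $r2:18, $r3:11, $r4:65521, $r5:15}
[5] or   $r1, $r2, $r1  →  {$r0:0, $r1:23, $r2:18, $r3:11, $r4:65521, $r5:15}
[6] sub  $r5, $r1, $r0  →  {$r0:0, $r1:23, $r2:18, $r3:11, $r4:65521, $r5:23}
[7] bne  $r1, $r3, L13  →  {$r0:0, $r1:23, $r2:18, $r3:11, $r4:65521, $r5:23}  ⟨branch taken⟩
[8] addi  $r4, $r3, 12  →  {$r0:0, $r1:23, $r2:18, $r3:11, $r4:23, $r5:23}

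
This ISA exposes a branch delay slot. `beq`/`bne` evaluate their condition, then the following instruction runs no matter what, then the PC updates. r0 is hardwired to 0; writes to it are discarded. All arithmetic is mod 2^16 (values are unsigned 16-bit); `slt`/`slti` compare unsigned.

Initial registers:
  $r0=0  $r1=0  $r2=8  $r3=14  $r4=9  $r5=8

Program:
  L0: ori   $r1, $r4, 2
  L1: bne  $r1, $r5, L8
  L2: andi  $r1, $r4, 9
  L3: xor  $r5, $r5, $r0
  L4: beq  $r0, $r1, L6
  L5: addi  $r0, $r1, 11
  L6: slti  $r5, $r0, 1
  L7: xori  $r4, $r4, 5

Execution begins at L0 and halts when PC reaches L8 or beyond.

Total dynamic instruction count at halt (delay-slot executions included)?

#0 ori   $r1, $r4, 2 ; 0/11/8/14/9/8
#1 bne  $r1, $r5, L8 ; 0/11/8/14/9/8 ; →target
#2 andi  $r1, $r4, 9 ; 0/9/8/14/9/8

3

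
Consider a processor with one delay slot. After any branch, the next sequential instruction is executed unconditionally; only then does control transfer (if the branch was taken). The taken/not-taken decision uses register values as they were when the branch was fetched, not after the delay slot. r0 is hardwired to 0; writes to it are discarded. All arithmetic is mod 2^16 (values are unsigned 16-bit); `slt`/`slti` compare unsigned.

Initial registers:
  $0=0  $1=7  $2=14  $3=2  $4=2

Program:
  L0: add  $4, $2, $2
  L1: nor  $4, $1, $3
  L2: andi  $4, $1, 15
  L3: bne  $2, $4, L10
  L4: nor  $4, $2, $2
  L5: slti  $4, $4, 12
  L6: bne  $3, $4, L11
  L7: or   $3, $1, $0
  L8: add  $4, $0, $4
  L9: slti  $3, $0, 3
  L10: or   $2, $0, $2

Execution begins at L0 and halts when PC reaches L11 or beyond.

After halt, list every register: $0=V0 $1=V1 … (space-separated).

PC=0  add  $4, $2, $2        | $0=0 $1=7 $2=14 $3=2 $4=28
PC=1  nor  $4, $1, $3        | $0=0 $1=7 $2=14 $3=2 $4=65528
PC=2  andi  $4, $1, 15       | $0=0 $1=7 $2=14 $3=2 $4=7
PC=3  bne  $2, $4, L10       | $0=0 $1=7 $2=14 $3=2 $4=7  [TAKEN]
PC=4  nor  $4, $2, $2        | $0=0 $1=7 $2=14 $3=2 $4=65521
PC=10 or   $2, $0, $2        | $0=0 $1=7 $2=14 $3=2 $4=65521

$0=0 $1=7 $2=14 $3=2 $4=65521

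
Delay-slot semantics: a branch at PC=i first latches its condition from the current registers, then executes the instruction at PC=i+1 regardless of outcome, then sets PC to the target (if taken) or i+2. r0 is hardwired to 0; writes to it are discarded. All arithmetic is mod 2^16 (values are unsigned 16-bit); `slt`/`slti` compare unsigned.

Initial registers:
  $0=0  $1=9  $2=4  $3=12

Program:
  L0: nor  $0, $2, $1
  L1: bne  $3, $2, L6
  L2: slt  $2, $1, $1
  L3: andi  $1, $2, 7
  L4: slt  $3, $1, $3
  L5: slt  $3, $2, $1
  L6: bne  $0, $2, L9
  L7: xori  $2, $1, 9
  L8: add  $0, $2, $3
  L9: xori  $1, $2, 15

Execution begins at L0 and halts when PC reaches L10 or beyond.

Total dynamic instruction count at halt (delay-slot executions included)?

PC=0  nor  $0, $2, $1        | $0=0 $1=9 $2=4 $3=12
PC=1  bne  $3, $2, L6        | $0=0 $1=9 $2=4 $3=12  [TAKEN]
PC=2  slt  $2, $1, $1        | $0=0 $1=9 $2=0 $3=12
PC=6  bne  $0, $2, L9        | $0=0 $1=9 $2=0 $3=12  [not taken]
PC=7  xori  $2, $1, 9        | $0=0 $1=9 $2=0 $3=12
PC=8  add  $0, $2, $3        | $0=0 $1=9 $2=0 $3=12
PC=9  xori  $1, $2, 15       | $0=0 $1=15 $2=0 $3=12

7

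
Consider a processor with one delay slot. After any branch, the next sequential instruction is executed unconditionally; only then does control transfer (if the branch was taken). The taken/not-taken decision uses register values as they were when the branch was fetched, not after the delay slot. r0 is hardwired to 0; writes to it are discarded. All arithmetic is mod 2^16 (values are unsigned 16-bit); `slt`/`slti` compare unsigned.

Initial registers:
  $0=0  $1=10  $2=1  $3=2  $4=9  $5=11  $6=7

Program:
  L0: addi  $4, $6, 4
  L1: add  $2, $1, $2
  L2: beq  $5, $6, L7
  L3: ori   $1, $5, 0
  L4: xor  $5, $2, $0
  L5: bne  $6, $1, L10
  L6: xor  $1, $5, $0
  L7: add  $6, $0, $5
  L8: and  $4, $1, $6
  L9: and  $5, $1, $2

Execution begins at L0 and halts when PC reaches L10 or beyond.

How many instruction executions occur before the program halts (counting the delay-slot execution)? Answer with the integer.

7

[0] addi  $4, $6, 4  →  {$0:0, $1:10, $2:1, $3:2, $4:11, $5:11, $6:7}
[1] add  $2, $1, $2  →  {$0:0, $1:10, $2:11, $3:2, $4:11, $5:11, $6:7}
[2] beq  $5, $6, L7  →  {$0:0, $1:10, $2:11, $3:2, $4:11, $5:11, $6:7}  ⟨branch fallthrough⟩
[3] ori   $1, $5, 0  →  {$0:0, $1:11, $2:11, $3:2, $4:11, $5:11, $6:7}
[4] xor  $5, $2, $0  →  {$0:0, $1:11, $2:11, $3:2, $4:11, $5:11, $6:7}
[5] bne  $6, $1, L10  →  {$0:0, $1:11, $2:11, $3:2, $4:11, $5:11, $6:7}  ⟨branch taken⟩
[6] xor  $1, $5, $0  →  {$0:0, $1:11, $2:11, $3:2, $4:11, $5:11, $6:7}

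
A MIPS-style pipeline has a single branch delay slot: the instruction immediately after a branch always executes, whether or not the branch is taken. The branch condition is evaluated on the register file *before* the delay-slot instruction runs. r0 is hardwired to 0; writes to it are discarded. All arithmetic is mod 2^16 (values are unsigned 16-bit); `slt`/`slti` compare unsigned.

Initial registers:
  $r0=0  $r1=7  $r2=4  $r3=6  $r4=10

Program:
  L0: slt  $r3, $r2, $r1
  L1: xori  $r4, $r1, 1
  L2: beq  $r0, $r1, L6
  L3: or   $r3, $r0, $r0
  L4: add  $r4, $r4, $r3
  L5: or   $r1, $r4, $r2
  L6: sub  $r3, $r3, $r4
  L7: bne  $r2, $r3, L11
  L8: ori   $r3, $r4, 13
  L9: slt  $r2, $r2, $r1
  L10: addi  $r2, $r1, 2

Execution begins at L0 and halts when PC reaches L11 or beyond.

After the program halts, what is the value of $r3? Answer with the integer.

PC=0  slt  $r3, $r2, $r1     | $r0=0 $r1=7 $r2=4 $r3=1 $r4=10
PC=1  xori  $r4, $r1, 1      | $r0=0 $r1=7 $r2=4 $r3=1 $r4=6
PC=2  beq  $r0, $r1, L6      | $r0=0 $r1=7 $r2=4 $r3=1 $r4=6  [not taken]
PC=3  or   $r3, $r0, $r0     | $r0=0 $r1=7 $r2=4 $r3=0 $r4=6
PC=4  add  $r4, $r4, $r3     | $r0=0 $r1=7 $r2=4 $r3=0 $r4=6
PC=5  or   $r1, $r4, $r2     | $r0=0 $r1=6 $r2=4 $r3=0 $r4=6
PC=6  sub  $r3, $r3, $r4     | $r0=0 $r1=6 $r2=4 $r3=65530 $r4=6
PC=7  bne  $r2, $r3, L11     | $r0=0 $r1=6 $r2=4 $r3=65530 $r4=6  [TAKEN]
PC=8  ori   $r3, $r4, 13     | $r0=0 $r1=6 $r2=4 $r3=15 $r4=6

15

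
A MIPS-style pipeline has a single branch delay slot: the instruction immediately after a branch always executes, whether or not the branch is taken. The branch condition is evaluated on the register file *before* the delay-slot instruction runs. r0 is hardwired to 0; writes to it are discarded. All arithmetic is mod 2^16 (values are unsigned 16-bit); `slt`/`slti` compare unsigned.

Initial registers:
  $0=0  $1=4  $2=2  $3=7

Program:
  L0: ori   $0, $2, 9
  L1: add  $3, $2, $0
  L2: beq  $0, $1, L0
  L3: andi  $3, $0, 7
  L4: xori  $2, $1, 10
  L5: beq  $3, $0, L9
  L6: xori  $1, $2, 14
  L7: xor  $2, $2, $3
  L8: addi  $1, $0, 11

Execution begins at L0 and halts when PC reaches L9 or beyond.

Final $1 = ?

PC=0  ori   $0, $2, 9        | $0=0 $1=4 $2=2 $3=7
PC=1  add  $3, $2, $0        | $0=0 $1=4 $2=2 $3=2
PC=2  beq  $0, $1, L0        | $0=0 $1=4 $2=2 $3=2  [not taken]
PC=3  andi  $3, $0, 7        | $0=0 $1=4 $2=2 $3=0
PC=4  xori  $2, $1, 10       | $0=0 $1=4 $2=14 $3=0
PC=5  beq  $3, $0, L9        | $0=0 $1=4 $2=14 $3=0  [TAKEN]
PC=6  xori  $1, $2, 14       | $0=0 $1=0 $2=14 $3=0

0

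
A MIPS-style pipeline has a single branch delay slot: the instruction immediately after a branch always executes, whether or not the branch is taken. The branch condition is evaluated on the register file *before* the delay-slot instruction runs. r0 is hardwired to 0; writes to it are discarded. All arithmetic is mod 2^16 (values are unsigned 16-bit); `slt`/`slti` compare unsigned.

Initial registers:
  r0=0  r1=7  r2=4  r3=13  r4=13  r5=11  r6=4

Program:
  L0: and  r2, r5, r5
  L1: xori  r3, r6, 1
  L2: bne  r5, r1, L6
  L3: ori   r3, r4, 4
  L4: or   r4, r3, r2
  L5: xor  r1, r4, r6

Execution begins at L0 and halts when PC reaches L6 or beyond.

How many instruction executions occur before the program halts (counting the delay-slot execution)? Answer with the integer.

4

PC=0  and  r2, r5, r5        | r0=0 r1=7 r2=11 r3=13 r4=13 r5=11 r6=4
PC=1  xori  r3, r6, 1        | r0=0 r1=7 r2=11 r3=5 r4=13 r5=11 r6=4
PC=2  bne  r5, r1, L6        | r0=0 r1=7 r2=11 r3=5 r4=13 r5=11 r6=4  [TAKEN]
PC=3  ori   r3, r4, 4        | r0=0 r1=7 r2=11 r3=13 r4=13 r5=11 r6=4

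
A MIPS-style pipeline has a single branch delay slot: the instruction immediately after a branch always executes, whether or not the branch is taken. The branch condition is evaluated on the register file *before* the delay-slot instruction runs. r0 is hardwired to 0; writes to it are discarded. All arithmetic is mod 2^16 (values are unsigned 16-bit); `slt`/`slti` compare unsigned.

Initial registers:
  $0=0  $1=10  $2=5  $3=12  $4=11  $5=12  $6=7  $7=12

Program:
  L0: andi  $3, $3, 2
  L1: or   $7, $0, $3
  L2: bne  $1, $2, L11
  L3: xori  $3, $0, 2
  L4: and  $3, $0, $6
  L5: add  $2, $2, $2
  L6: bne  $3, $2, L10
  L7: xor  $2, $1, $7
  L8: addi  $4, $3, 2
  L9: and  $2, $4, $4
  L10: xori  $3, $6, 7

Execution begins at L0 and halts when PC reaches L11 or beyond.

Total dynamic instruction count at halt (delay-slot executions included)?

4

#0 andi  $3, $3, 2 ; 0/10/5/0/11/12/7/12
#1 or   $7, $0, $3 ; 0/10/5/0/11/12/7/0
#2 bne  $1, $2, L11 ; 0/10/5/0/11/12/7/0 ; →target
#3 xori  $3, $0, 2 ; 0/10/5/2/11/12/7/0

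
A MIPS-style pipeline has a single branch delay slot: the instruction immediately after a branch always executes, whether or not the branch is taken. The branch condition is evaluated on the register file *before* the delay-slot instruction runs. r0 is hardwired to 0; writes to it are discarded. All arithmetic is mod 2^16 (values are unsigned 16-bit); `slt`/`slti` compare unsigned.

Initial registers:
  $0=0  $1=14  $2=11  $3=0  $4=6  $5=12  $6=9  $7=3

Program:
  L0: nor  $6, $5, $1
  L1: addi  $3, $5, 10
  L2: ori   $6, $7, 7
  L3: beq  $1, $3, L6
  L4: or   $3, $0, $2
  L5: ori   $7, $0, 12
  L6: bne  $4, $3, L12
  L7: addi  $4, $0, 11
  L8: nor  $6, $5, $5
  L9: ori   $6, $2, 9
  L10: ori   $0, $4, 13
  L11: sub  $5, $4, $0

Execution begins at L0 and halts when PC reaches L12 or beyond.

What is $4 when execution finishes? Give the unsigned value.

[0] nor  $6, $5, $1  →  {$0:0, $1:14, $2:11, $3:0, $4:6, $5:12, $6:65521, $7:3}
[1] addi  $3, $5, 10  →  {$0:0, $1:14, $2:11, $3:22, $4:6, $5:12, $6:65521, $7:3}
[2] ori   $6, $7, 7  →  {$0:0, $1:14, $2:11, $3:22, $4:6, $5:12, $6:7, $7:3}
[3] beq  $1, $3, L6  →  {$0:0, $1:14, $2:11, $3:22, $4:6, $5:12, $6:7, $7:3}  ⟨branch fallthrough⟩
[4] or   $3, $0, $2  →  {$0:0, $1:14, $2:11, $3:11, $4:6, $5:12, $6:7, $7:3}
[5] ori   $7, $0, 12  →  {$0:0, $1:14, $2:11, $3:11, $4:6, $5:12, $6:7, $7:12}
[6] bne  $4, $3, L12  →  {$0:0, $1:14, $2:11, $3:11, $4:6, $5:12, $6:7, $7:12}  ⟨branch taken⟩
[7] addi  $4, $0, 11  →  {$0:0, $1:14, $2:11, $3:11, $4:11, $5:12, $6:7, $7:12}

11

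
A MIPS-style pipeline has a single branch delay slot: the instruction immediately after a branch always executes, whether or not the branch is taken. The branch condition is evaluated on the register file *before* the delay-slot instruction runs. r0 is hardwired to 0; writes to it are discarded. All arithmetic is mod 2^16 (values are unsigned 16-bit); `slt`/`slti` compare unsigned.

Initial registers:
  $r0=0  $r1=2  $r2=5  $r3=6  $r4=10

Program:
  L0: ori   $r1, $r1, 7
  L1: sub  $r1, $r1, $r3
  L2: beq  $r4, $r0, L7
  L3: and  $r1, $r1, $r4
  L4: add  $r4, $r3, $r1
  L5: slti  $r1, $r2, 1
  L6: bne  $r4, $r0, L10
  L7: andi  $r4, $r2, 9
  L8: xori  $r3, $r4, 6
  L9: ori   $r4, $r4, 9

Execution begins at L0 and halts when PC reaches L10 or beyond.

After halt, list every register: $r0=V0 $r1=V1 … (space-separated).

  step pc=0: ori   $r1, $r1, 7  regs=(0,7,5,6,10)
  step pc=1: sub  $r1, $r1, $r3  regs=(0,1,5,6,10)
  step pc=2: beq  $r4, $r0, L7  cond=F  regs=(0,1,5,6,10)
  step pc=3: and  $r1, $r1, $r4  regs=(0,0,5,6,10)
  step pc=4: add  $r4, $r3, $r1  regs=(0,0,5,6,6)
  step pc=5: slti  $r1, $r2, 1  regs=(0,0,5,6,6)
  step pc=6: bne  $r4, $r0, L10  cond=T  regs=(0,0,5,6,6)
  step pc=7: andi  $r4, $r2, 9  regs=(0,0,5,6,1)

$r0=0 $r1=0 $r2=5 $r3=6 $r4=1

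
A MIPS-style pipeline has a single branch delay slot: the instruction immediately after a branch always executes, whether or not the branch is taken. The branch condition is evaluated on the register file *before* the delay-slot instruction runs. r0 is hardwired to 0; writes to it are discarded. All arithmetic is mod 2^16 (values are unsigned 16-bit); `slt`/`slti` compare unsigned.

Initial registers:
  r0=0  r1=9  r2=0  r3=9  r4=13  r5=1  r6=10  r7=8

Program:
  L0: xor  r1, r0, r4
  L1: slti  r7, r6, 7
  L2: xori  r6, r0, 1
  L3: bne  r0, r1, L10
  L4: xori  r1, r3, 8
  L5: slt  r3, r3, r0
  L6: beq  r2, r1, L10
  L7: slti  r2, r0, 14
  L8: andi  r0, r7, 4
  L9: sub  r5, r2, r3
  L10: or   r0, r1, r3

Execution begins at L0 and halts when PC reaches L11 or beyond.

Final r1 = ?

#0 xor  r1, r0, r4 ; 0/13/0/9/13/1/10/8
#1 slti  r7, r6, 7 ; 0/13/0/9/13/1/10/0
#2 xori  r6, r0, 1 ; 0/13/0/9/13/1/1/0
#3 bne  r0, r1, L10 ; 0/13/0/9/13/1/1/0 ; →target
#4 xori  r1, r3, 8 ; 0/1/0/9/13/1/1/0
#10 or   r0, r1, r3 ; 0/1/0/9/13/1/1/0

1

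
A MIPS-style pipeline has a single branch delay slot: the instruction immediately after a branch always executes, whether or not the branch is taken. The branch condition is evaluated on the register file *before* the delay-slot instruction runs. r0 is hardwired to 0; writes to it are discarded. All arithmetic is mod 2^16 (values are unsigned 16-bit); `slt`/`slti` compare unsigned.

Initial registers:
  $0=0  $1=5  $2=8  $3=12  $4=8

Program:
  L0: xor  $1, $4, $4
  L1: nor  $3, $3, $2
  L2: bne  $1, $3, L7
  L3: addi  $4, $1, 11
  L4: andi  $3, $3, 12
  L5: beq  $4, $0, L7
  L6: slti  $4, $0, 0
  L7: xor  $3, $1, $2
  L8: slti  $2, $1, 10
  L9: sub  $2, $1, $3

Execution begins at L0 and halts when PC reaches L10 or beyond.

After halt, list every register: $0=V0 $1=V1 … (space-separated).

#0 xor  $1, $4, $4 ; 0/0/8/12/8
#1 nor  $3, $3, $2 ; 0/0/8/65523/8
#2 bne  $1, $3, L7 ; 0/0/8/65523/8 ; →target
#3 addi  $4, $1, 11 ; 0/0/8/65523/11
#7 xor  $3, $1, $2 ; 0/0/8/8/11
#8 slti  $2, $1, 10 ; 0/0/1/8/11
#9 sub  $2, $1, $3 ; 0/0/65528/8/11

$0=0 $1=0 $2=65528 $3=8 $4=11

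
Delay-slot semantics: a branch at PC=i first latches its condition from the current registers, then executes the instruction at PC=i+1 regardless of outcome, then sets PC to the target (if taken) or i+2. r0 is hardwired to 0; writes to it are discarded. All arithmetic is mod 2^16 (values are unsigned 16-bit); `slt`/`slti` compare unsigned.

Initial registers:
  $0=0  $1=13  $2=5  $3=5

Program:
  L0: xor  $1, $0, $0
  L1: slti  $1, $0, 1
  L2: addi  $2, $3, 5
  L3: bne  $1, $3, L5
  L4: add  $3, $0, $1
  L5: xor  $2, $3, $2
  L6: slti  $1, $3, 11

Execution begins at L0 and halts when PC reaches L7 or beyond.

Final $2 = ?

11

#0 xor  $1, $0, $0 ; 0/0/5/5
#1 slti  $1, $0, 1 ; 0/1/5/5
#2 addi  $2, $3, 5 ; 0/1/10/5
#3 bne  $1, $3, L5 ; 0/1/10/5 ; →target
#4 add  $3, $0, $1 ; 0/1/10/1
#5 xor  $2, $3, $2 ; 0/1/11/1
#6 slti  $1, $3, 11 ; 0/1/11/1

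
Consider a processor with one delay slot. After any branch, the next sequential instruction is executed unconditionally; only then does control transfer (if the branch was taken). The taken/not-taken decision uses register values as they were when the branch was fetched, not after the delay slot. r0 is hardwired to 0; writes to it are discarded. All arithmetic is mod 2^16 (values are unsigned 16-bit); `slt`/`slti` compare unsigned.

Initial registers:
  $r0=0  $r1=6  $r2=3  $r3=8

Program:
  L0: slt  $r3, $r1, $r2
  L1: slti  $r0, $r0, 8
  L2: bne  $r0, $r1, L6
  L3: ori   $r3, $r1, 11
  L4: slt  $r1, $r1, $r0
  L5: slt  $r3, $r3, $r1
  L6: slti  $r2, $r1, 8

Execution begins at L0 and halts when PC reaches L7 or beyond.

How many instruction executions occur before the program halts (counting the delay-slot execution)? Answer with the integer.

#0 slt  $r3, $r1, $r2 ; 0/6/3/0
#1 slti  $r0, $r0, 8 ; 0/6/3/0
#2 bne  $r0, $r1, L6 ; 0/6/3/0 ; →target
#3 ori   $r3, $r1, 11 ; 0/6/3/15
#6 slti  $r2, $r1, 8 ; 0/6/1/15

5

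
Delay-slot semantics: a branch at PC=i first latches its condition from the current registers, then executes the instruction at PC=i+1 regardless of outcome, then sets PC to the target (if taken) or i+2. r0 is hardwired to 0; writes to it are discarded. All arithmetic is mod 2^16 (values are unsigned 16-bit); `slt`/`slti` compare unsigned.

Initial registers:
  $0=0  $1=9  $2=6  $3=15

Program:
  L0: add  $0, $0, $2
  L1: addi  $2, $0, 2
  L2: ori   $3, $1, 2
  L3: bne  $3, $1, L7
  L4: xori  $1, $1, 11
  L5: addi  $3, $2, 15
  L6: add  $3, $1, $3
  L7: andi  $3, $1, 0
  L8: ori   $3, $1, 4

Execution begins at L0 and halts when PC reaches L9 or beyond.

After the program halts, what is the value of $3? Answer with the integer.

#0 add  $0, $0, $2 ; 0/9/6/15
#1 addi  $2, $0, 2 ; 0/9/2/15
#2 ori   $3, $1, 2 ; 0/9/2/11
#3 bne  $3, $1, L7 ; 0/9/2/11 ; →target
#4 xori  $1, $1, 11 ; 0/2/2/11
#7 andi  $3, $1, 0 ; 0/2/2/0
#8 ori   $3, $1, 4 ; 0/2/2/6

6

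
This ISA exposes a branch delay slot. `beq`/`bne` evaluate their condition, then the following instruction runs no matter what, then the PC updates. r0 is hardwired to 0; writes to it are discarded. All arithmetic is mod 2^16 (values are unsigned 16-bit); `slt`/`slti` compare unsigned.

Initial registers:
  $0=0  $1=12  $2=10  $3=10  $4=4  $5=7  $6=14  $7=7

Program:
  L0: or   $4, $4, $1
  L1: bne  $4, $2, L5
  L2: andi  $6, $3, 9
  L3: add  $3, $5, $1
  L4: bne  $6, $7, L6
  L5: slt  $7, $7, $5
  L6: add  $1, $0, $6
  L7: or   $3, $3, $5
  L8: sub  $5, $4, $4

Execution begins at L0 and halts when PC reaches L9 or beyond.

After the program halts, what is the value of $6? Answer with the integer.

  step pc=0: or   $4, $4, $1  regs=(0,12,10,10,12,7,14,7)
  step pc=1: bne  $4, $2, L5  cond=T  regs=(0,12,10,10,12,7,14,7)
  step pc=2: andi  $6, $3, 9  regs=(0,12,10,10,12,7,8,7)
  step pc=5: slt  $7, $7, $5  regs=(0,12,10,10,12,7,8,0)
  step pc=6: add  $1, $0, $6  regs=(0,8,10,10,12,7,8,0)
  step pc=7: or   $3, $3, $5  regs=(0,8,10,15,12,7,8,0)
  step pc=8: sub  $5, $4, $4  regs=(0,8,10,15,12,0,8,0)

8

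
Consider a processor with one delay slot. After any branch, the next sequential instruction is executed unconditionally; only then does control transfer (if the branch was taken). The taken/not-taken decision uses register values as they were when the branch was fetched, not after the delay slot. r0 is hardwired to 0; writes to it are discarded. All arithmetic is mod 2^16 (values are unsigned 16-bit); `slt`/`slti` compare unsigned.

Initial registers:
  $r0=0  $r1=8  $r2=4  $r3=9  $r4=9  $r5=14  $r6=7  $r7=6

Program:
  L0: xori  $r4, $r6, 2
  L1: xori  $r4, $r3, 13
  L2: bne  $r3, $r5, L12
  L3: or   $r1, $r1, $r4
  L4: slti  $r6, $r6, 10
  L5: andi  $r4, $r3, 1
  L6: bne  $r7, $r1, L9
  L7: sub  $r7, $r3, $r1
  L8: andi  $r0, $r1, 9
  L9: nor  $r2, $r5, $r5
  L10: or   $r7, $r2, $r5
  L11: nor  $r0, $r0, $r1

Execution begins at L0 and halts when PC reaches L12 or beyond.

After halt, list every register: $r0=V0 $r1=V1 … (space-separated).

$r0=0 $r1=12 $r2=4 $r3=9 $r4=4 $r5=14 $r6=7 $r7=6

  step pc=0: xori  $r4, $r6, 2  regs=(0,8,4,9,5,14,7,6)
  step pc=1: xori  $r4, $r3, 13  regs=(0,8,4,9,4,14,7,6)
  step pc=2: bne  $r3, $r5, L12  cond=T  regs=(0,8,4,9,4,14,7,6)
  step pc=3: or   $r1, $r1, $r4  regs=(0,12,4,9,4,14,7,6)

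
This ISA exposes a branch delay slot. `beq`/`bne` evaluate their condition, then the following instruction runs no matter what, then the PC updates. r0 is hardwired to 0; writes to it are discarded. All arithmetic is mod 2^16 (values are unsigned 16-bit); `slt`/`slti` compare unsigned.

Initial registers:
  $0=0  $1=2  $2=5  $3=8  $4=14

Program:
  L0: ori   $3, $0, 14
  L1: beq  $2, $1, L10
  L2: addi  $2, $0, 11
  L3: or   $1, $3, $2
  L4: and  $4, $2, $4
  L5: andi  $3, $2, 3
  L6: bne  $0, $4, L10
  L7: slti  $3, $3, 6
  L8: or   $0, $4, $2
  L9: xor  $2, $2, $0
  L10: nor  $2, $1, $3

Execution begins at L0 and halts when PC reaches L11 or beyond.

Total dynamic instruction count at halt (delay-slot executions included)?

#0 ori   $3, $0, 14 ; 0/2/5/14/14
#1 beq  $2, $1, L10 ; 0/2/5/14/14 ; →fallthru
#2 addi  $2, $0, 11 ; 0/2/11/14/14
#3 or   $1, $3, $2 ; 0/15/11/14/14
#4 and  $4, $2, $4 ; 0/15/11/14/10
#5 andi  $3, $2, 3 ; 0/15/11/3/10
#6 bne  $0, $4, L10 ; 0/15/11/3/10 ; →target
#7 slti  $3, $3, 6 ; 0/15/11/1/10
#10 nor  $2, $1, $3 ; 0/15/65520/1/10

9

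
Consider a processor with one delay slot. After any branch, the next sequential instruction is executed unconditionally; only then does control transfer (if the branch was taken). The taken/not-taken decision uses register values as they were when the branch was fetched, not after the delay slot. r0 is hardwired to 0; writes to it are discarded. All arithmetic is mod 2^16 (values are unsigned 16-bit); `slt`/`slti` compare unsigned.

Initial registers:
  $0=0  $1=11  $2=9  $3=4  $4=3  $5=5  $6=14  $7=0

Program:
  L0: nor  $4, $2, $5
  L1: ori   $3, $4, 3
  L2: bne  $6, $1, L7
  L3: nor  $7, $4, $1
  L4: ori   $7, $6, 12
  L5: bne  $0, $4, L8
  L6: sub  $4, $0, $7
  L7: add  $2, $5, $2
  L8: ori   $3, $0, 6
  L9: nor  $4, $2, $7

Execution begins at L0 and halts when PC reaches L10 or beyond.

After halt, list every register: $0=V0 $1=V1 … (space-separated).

$0=0 $1=11 $2=14 $3=6 $4=65521 $5=5 $6=14 $7=4

[0] nor  $4, $2, $5  →  {$0:0, $1:11, $2:9, $3:4, $4:65522, $5:5, $6:14, $7:0}
[1] ori   $3, $4, 3  →  {$0:0, $1:11, $2:9, $3:65523, $4:65522, $5:5, $6:14, $7:0}
[2] bne  $6, $1, L7  →  {$0:0, $1:11, $2:9, $3:65523, $4:65522, $5:5, $6:14, $7:0}  ⟨branch taken⟩
[3] nor  $7, $4, $1  →  {$0:0, $1:11, $2:9, $3:65523, $4:65522, $5:5, $6:14, $7:4}
[7] add  $2, $5, $2  →  {$0:0, $1:11, $2:14, $3:65523, $4:65522, $5:5, $6:14, $7:4}
[8] ori   $3, $0, 6  →  {$0:0, $1:11, $2:14, $3:6, $4:65522, $5:5, $6:14, $7:4}
[9] nor  $4, $2, $7  →  {$0:0, $1:11, $2:14, $3:6, $4:65521, $5:5, $6:14, $7:4}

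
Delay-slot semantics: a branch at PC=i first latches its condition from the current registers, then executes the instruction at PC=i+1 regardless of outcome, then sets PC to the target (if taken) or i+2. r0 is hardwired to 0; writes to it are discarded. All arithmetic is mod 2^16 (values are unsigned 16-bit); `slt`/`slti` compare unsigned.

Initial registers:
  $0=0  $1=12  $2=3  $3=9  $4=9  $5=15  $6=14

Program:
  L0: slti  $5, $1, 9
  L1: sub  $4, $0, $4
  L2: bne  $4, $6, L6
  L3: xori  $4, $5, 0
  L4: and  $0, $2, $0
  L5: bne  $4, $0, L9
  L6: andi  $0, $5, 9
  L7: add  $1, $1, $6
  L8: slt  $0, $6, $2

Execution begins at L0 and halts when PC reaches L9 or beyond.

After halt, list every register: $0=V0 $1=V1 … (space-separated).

$0=0 $1=26 $2=3 $3=9 $4=0 $5=0 $6=14

  step pc=0: slti  $5, $1, 9  regs=(0,12,3,9,9,0,14)
  step pc=1: sub  $4, $0, $4  regs=(0,12,3,9,65527,0,14)
  step pc=2: bne  $4, $6, L6  cond=T  regs=(0,12,3,9,65527,0,14)
  step pc=3: xori  $4, $5, 0  regs=(0,12,3,9,0,0,14)
  step pc=6: andi  $0, $5, 9  regs=(0,12,3,9,0,0,14)
  step pc=7: add  $1, $1, $6  regs=(0,26,3,9,0,0,14)
  step pc=8: slt  $0, $6, $2  regs=(0,26,3,9,0,0,14)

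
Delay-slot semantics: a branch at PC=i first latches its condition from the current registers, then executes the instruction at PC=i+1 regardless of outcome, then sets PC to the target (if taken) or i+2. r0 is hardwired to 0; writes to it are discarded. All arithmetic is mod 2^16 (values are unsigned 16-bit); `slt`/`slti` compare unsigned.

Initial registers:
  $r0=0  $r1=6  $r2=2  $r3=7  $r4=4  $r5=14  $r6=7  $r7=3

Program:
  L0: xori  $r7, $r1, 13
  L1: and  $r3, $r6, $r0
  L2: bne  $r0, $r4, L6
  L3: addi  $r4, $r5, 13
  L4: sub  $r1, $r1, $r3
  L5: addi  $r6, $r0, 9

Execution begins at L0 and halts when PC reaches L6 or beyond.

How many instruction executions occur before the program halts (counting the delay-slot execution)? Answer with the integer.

#0 xori  $r7, $r1, 13 ; 0/6/2/7/4/14/7/11
#1 and  $r3, $r6, $r0 ; 0/6/2/0/4/14/7/11
#2 bne  $r0, $r4, L6 ; 0/6/2/0/4/14/7/11 ; →target
#3 addi  $r4, $r5, 13 ; 0/6/2/0/27/14/7/11

4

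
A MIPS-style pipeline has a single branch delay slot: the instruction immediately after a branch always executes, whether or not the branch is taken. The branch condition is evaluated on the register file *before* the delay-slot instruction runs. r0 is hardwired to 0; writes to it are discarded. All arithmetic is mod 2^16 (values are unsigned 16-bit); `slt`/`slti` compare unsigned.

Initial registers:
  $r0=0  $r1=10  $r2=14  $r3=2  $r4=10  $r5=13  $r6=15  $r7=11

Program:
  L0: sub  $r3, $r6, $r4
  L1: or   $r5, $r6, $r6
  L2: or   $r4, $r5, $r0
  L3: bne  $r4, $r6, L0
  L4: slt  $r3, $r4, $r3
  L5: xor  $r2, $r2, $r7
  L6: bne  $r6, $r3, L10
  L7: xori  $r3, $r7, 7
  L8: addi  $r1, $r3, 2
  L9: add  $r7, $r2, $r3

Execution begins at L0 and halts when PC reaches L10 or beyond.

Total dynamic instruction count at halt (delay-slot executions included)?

8

  step pc=0: sub  $r3, $r6, $r4  regs=(0,10,14,5,10,13,15,11)
  step pc=1: or   $r5, $r6, $r6  regs=(0,10,14,5,10,15,15,11)
  step pc=2: or   $r4, $r5, $r0  regs=(0,10,14,5,15,15,15,11)
  step pc=3: bne  $r4, $r6, L0  cond=F  regs=(0,10,14,5,15,15,15,11)
  step pc=4: slt  $r3, $r4, $r3  regs=(0,10,14,0,15,15,15,11)
  step pc=5: xor  $r2, $r2, $r7  regs=(0,10,5,0,15,15,15,11)
  step pc=6: bne  $r6, $r3, L10  cond=T  regs=(0,10,5,0,15,15,15,11)
  step pc=7: xori  $r3, $r7, 7  regs=(0,10,5,12,15,15,15,11)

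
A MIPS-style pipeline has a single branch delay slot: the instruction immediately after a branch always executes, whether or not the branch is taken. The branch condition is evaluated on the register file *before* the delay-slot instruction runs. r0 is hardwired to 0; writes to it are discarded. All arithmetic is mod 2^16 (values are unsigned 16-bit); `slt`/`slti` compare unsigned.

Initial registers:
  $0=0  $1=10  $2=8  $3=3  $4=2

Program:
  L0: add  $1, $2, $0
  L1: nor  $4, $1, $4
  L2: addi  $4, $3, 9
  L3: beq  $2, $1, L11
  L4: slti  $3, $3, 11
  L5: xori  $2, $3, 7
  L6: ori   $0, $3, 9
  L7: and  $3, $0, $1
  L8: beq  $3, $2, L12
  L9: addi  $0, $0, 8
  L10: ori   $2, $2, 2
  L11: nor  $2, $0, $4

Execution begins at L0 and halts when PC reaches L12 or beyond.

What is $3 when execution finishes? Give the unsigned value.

1

#0 add  $1, $2, $0 ; 0/8/8/3/2
#1 nor  $4, $1, $4 ; 0/8/8/3/65525
#2 addi  $4, $3, 9 ; 0/8/8/3/12
#3 beq  $2, $1, L11 ; 0/8/8/3/12 ; →target
#4 slti  $3, $3, 11 ; 0/8/8/1/12
#11 nor  $2, $0, $4 ; 0/8/65523/1/12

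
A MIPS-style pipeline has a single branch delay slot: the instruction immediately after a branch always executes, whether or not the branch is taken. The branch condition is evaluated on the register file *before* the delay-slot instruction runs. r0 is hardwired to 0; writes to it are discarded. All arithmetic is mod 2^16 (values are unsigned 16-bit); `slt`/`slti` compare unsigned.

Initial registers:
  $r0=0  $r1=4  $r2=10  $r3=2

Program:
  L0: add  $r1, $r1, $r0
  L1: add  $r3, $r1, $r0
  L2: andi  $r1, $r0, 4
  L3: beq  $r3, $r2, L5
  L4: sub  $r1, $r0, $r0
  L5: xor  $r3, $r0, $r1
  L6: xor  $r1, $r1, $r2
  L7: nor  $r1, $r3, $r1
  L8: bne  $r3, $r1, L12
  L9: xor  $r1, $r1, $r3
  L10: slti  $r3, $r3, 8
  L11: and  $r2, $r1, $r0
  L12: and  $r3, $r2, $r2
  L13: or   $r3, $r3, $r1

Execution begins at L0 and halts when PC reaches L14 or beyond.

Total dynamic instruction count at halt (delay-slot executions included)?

PC=0  add  $r1, $r1, $r0     | $r0=0 $r1=4 $r2=10 $r3=2
PC=1  add  $r3, $r1, $r0     | $r0=0 $r1=4 $r2=10 $r3=4
PC=2  andi  $r1, $r0, 4      | $r0=0 $r1=0 $r2=10 $r3=4
PC=3  beq  $r3, $r2, L5      | $r0=0 $r1=0 $r2=10 $r3=4  [not taken]
PC=4  sub  $r1, $r0, $r0     | $r0=0 $r1=0 $r2=10 $r3=4
PC=5  xor  $r3, $r0, $r1     | $r0=0 $r1=0 $r2=10 $r3=0
PC=6  xor  $r1, $r1, $r2     | $r0=0 $r1=10 $r2=10 $r3=0
PC=7  nor  $r1, $r3, $r1     | $r0=0 $r1=65525 $r2=10 $r3=0
PC=8  bne  $r3, $r1, L12     | $r0=0 $r1=65525 $r2=10 $r3=0  [TAKEN]
PC=9  xor  $r1, $r1, $r3     | $r0=0 $r1=65525 $r2=10 $r3=0
PC=12 and  $r3, $r2, $r2     | $r0=0 $r1=65525 $r2=10 $r3=10
PC=13 or   $r3, $r3, $r1     | $r0=0 $r1=65525 $r2=10 $r3=65535

12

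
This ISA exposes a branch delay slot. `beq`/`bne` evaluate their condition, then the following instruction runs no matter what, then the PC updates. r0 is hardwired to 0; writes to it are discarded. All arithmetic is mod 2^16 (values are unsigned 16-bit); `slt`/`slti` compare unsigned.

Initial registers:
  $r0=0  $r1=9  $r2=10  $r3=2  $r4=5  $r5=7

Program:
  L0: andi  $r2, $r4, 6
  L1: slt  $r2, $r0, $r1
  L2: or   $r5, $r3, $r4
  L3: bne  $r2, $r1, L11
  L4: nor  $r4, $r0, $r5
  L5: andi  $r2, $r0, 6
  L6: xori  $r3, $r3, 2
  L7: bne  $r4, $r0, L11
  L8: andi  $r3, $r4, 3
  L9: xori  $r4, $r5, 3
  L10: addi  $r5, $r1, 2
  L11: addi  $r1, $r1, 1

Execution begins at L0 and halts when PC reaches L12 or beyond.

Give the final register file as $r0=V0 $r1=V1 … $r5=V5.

#0 andi  $r2, $r4, 6 ; 0/9/4/2/5/7
#1 slt  $r2, $r0, $r1 ; 0/9/1/2/5/7
#2 or   $r5, $r3, $r4 ; 0/9/1/2/5/7
#3 bne  $r2, $r1, L11 ; 0/9/1/2/5/7 ; →target
#4 nor  $r4, $r0, $r5 ; 0/9/1/2/65528/7
#11 addi  $r1, $r1, 1 ; 0/10/1/2/65528/7

$r0=0 $r1=10 $r2=1 $r3=2 $r4=65528 $r5=7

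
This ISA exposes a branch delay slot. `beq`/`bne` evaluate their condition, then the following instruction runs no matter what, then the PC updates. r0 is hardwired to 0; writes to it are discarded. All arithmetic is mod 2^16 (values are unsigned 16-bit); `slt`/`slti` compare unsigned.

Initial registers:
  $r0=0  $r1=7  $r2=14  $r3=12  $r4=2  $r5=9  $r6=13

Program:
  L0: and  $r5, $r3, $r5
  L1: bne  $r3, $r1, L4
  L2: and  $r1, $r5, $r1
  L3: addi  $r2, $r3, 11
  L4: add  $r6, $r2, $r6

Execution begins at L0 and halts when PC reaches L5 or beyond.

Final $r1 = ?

[0] and  $r5, $r3, $r5  →  {$r0:0, $r1:7, $r2:14, $r3:12, $r4:2, $r5:8, $r6:13}
[1] bne  $r3, $r1, L4  →  {$r0:0, $r1:7, $r2:14, $r3:12, $r4:2, $r5:8, $r6:13}  ⟨branch taken⟩
[2] and  $r1, $r5, $r1  →  {$r0:0, $r1:0, $r2:14, $r3:12, $r4:2, $r5:8, $r6:13}
[4] add  $r6, $r2, $r6  →  {$r0:0, $r1:0, $r2:14, $r3:12, $r4:2, $r5:8, $r6:27}

0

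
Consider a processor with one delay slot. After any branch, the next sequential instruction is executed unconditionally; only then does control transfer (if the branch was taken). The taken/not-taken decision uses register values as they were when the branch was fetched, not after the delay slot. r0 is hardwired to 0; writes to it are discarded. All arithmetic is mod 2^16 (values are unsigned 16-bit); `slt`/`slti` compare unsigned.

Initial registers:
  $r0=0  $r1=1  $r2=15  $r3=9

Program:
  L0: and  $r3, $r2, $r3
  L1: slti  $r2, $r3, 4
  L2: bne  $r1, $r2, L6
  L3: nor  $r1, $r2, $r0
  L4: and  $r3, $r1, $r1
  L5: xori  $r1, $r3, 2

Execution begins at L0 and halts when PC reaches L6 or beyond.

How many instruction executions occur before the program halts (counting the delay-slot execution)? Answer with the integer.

[0] and  $r3, $r2, $r3  →  {$r0:0, $r1:1, $r2:15, $r3:9}
[1] slti  $r2, $r3, 4  →  {$r0:0, $r1:1, $r2:0, $r3:9}
[2] bne  $r1, $r2, L6  →  {$r0:0, $r1:1, $r2:0, $r3:9}  ⟨branch taken⟩
[3] nor  $r1, $r2, $r0  →  {$r0:0, $r1:65535, $r2:0, $r3:9}

4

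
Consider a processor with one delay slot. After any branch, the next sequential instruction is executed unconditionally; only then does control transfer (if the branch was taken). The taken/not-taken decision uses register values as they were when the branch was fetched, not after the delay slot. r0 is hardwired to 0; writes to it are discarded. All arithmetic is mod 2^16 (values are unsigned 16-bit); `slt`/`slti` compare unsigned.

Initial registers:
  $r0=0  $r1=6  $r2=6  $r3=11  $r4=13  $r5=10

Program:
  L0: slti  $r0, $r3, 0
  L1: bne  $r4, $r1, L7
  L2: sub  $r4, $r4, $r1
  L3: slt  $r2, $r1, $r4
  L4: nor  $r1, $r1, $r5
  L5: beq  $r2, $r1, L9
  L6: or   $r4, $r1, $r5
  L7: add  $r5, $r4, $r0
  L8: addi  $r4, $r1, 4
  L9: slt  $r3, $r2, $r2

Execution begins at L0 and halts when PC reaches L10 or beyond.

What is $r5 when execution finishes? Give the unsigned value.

[0] slti  $r0, $r3, 0  →  {$r0:0, $r1:6, $r2:6, $r3:11, $r4:13, $r5:10}
[1] bne  $r4, $r1, L7  →  {$r0:0, $r1:6, $r2:6, $r3:11, $r4:13, $r5:10}  ⟨branch taken⟩
[2] sub  $r4, $r4, $r1  →  {$r0:0, $r1:6, $r2:6, $r3:11, $r4:7, $r5:10}
[7] add  $r5, $r4, $r0  →  {$r0:0, $r1:6, $r2:6, $r3:11, $r4:7, $r5:7}
[8] addi  $r4, $r1, 4  →  {$r0:0, $r1:6, $r2:6, $r3:11, $r4:10, $r5:7}
[9] slt  $r3, $r2, $r2  →  {$r0:0, $r1:6, $r2:6, $r3:0, $r4:10, $r5:7}

7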